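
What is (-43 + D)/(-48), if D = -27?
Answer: 35/24 ≈ 1.4583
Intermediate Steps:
(-43 + D)/(-48) = (-43 - 27)/(-48) = -1/48*(-70) = 35/24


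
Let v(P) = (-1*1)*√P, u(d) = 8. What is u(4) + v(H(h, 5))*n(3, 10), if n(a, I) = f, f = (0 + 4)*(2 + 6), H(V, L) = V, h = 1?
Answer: -24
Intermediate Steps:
v(P) = -√P
f = 32 (f = 4*8 = 32)
n(a, I) = 32
u(4) + v(H(h, 5))*n(3, 10) = 8 - √1*32 = 8 - 1*1*32 = 8 - 1*32 = 8 - 32 = -24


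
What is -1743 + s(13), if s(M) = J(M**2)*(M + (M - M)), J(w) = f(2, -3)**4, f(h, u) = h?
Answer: -1535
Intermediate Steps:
J(w) = 16 (J(w) = 2**4 = 16)
s(M) = 16*M (s(M) = 16*(M + (M - M)) = 16*(M + 0) = 16*M)
-1743 + s(13) = -1743 + 16*13 = -1743 + 208 = -1535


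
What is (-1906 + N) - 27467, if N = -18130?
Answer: -47503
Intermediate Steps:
(-1906 + N) - 27467 = (-1906 - 18130) - 27467 = -20036 - 27467 = -47503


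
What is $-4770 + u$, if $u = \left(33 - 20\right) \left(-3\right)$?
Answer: $-4809$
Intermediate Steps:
$u = -39$ ($u = 13 \left(-3\right) = -39$)
$-4770 + u = -4770 - 39 = -4809$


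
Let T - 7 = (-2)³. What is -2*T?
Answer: 2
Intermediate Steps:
T = -1 (T = 7 + (-2)³ = 7 - 8 = -1)
-2*T = -2*(-1) = 2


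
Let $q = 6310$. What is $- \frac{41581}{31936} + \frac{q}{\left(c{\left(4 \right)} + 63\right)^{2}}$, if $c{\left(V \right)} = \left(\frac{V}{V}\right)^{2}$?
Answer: $\frac{243753}{1021952} \approx 0.23852$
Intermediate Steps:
$c{\left(V \right)} = 1$ ($c{\left(V \right)} = 1^{2} = 1$)
$- \frac{41581}{31936} + \frac{q}{\left(c{\left(4 \right)} + 63\right)^{2}} = - \frac{41581}{31936} + \frac{6310}{\left(1 + 63\right)^{2}} = \left(-41581\right) \frac{1}{31936} + \frac{6310}{64^{2}} = - \frac{41581}{31936} + \frac{6310}{4096} = - \frac{41581}{31936} + 6310 \cdot \frac{1}{4096} = - \frac{41581}{31936} + \frac{3155}{2048} = \frac{243753}{1021952}$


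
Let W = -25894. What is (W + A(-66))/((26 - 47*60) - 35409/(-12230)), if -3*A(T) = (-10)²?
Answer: 951273860/102405633 ≈ 9.2893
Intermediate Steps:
A(T) = -100/3 (A(T) = -⅓*(-10)² = -⅓*100 = -100/3)
(W + A(-66))/((26 - 47*60) - 35409/(-12230)) = (-25894 - 100/3)/((26 - 47*60) - 35409/(-12230)) = -77782/(3*((26 - 2820) - 35409*(-1/12230))) = -77782/(3*(-2794 + 35409/12230)) = -77782/(3*(-34135211/12230)) = -77782/3*(-12230/34135211) = 951273860/102405633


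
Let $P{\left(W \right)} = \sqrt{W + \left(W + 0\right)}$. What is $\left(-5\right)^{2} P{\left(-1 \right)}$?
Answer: $25 i \sqrt{2} \approx 35.355 i$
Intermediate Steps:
$P{\left(W \right)} = \sqrt{2} \sqrt{W}$ ($P{\left(W \right)} = \sqrt{W + W} = \sqrt{2 W} = \sqrt{2} \sqrt{W}$)
$\left(-5\right)^{2} P{\left(-1 \right)} = \left(-5\right)^{2} \sqrt{2} \sqrt{-1} = 25 \sqrt{2} i = 25 i \sqrt{2}$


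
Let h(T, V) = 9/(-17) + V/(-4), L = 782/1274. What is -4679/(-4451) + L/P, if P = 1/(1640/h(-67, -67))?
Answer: 197370345189/3127321561 ≈ 63.112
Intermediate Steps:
L = 391/637 (L = 782*(1/1274) = 391/637 ≈ 0.61381)
h(T, V) = -9/17 - V/4 (h(T, V) = 9*(-1/17) + V*(-¼) = -9/17 - V/4)
P = 1103/111520 (P = 1/(1640/(-9/17 - ¼*(-67))) = 1/(1640/(-9/17 + 67/4)) = 1/(1640/(1103/68)) = 1/(1640*(68/1103)) = 1/(111520/1103) = 1103/111520 ≈ 0.0098906)
-4679/(-4451) + L/P = -4679/(-4451) + 391/(637*(1103/111520)) = -4679*(-1/4451) + (391/637)*(111520/1103) = 4679/4451 + 43604320/702611 = 197370345189/3127321561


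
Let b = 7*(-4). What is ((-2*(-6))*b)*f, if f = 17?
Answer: -5712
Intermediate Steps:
b = -28
((-2*(-6))*b)*f = (-2*(-6)*(-28))*17 = (12*(-28))*17 = -336*17 = -5712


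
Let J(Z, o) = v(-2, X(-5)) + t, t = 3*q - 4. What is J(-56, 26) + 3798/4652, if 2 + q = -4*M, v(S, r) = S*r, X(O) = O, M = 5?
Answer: -137661/2326 ≈ -59.184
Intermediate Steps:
q = -22 (q = -2 - 4*5 = -2 - 20 = -22)
t = -70 (t = 3*(-22) - 4 = -66 - 4 = -70)
J(Z, o) = -60 (J(Z, o) = -2*(-5) - 70 = 10 - 70 = -60)
J(-56, 26) + 3798/4652 = -60 + 3798/4652 = -60 + 3798*(1/4652) = -60 + 1899/2326 = -137661/2326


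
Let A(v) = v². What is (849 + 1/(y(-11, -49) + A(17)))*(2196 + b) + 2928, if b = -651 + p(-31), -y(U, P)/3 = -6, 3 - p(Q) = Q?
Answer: 412455772/307 ≈ 1.3435e+6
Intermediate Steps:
p(Q) = 3 - Q
y(U, P) = 18 (y(U, P) = -3*(-6) = 18)
b = -617 (b = -651 + (3 - 1*(-31)) = -651 + (3 + 31) = -651 + 34 = -617)
(849 + 1/(y(-11, -49) + A(17)))*(2196 + b) + 2928 = (849 + 1/(18 + 17²))*(2196 - 617) + 2928 = (849 + 1/(18 + 289))*1579 + 2928 = (849 + 1/307)*1579 + 2928 = (260644/307)*1579 + 2928 = 411556876/307 + 2928 = 412455772/307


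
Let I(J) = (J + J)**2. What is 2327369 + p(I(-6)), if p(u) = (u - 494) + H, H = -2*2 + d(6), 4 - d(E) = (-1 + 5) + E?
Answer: 2327009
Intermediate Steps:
d(E) = -E (d(E) = 4 - ((-1 + 5) + E) = 4 - (4 + E) = 4 + (-4 - E) = -E)
H = -10 (H = -2*2 - 1*6 = -4 - 6 = -10)
I(J) = 4*J**2 (I(J) = (2*J)**2 = 4*J**2)
p(u) = -504 + u (p(u) = (u - 494) - 10 = (-494 + u) - 10 = -504 + u)
2327369 + p(I(-6)) = 2327369 + (-504 + 4*(-6)**2) = 2327369 + (-504 + 4*36) = 2327369 + (-504 + 144) = 2327369 - 360 = 2327009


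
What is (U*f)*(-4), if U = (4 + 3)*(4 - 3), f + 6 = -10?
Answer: 448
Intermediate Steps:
f = -16 (f = -6 - 10 = -16)
U = 7 (U = 7*1 = 7)
(U*f)*(-4) = (7*(-16))*(-4) = -112*(-4) = 448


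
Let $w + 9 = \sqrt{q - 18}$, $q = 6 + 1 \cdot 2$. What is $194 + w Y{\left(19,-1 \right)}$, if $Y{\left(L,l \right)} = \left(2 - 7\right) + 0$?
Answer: $239 - 5 i \sqrt{10} \approx 239.0 - 15.811 i$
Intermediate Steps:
$q = 8$ ($q = 6 + 2 = 8$)
$Y{\left(L,l \right)} = -5$ ($Y{\left(L,l \right)} = -5 + 0 = -5$)
$w = -9 + i \sqrt{10}$ ($w = -9 + \sqrt{8 - 18} = -9 + \sqrt{-10} = -9 + i \sqrt{10} \approx -9.0 + 3.1623 i$)
$194 + w Y{\left(19,-1 \right)} = 194 + \left(-9 + i \sqrt{10}\right) \left(-5\right) = 194 + \left(45 - 5 i \sqrt{10}\right) = 239 - 5 i \sqrt{10}$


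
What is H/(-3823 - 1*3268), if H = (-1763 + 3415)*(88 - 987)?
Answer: 212164/1013 ≈ 209.44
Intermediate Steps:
H = -1485148 (H = 1652*(-899) = -1485148)
H/(-3823 - 1*3268) = -1485148/(-3823 - 1*3268) = -1485148/(-3823 - 3268) = -1485148/(-7091) = -1485148*(-1/7091) = 212164/1013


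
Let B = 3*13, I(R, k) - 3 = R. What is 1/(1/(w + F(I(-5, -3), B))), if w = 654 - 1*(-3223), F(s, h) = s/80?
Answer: 155079/40 ≈ 3877.0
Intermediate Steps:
I(R, k) = 3 + R
B = 39
F(s, h) = s/80 (F(s, h) = s*(1/80) = s/80)
w = 3877 (w = 654 + 3223 = 3877)
1/(1/(w + F(I(-5, -3), B))) = 1/(1/(3877 + (3 - 5)/80)) = 1/(1/(3877 + (1/80)*(-2))) = 1/(1/(3877 - 1/40)) = 1/(1/(155079/40)) = 1/(40/155079) = 155079/40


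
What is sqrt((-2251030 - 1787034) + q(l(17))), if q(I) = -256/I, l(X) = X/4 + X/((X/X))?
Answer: 4*I*sqrt(1823443715)/85 ≈ 2009.5*I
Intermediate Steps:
l(X) = 5*X/4 (l(X) = X*(1/4) + X/1 = X/4 + X*1 = X/4 + X = 5*X/4)
sqrt((-2251030 - 1787034) + q(l(17))) = sqrt((-2251030 - 1787034) - 256/((5/4)*17)) = sqrt(-4038064 - 256/85/4) = sqrt(-4038064 - 256*4/85) = sqrt(-4038064 - 1024/85) = sqrt(-343236464/85) = 4*I*sqrt(1823443715)/85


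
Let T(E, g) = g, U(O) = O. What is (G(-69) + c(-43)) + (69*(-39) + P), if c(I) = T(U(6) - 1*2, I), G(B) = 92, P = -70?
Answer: -2712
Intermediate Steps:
c(I) = I
(G(-69) + c(-43)) + (69*(-39) + P) = (92 - 43) + (69*(-39) - 70) = 49 + (-2691 - 70) = 49 - 2761 = -2712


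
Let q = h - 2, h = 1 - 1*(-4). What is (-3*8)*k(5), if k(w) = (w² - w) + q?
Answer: -552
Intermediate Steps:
h = 5 (h = 1 + 4 = 5)
q = 3 (q = 5 - 2 = 3)
k(w) = 3 + w² - w (k(w) = (w² - w) + 3 = 3 + w² - w)
(-3*8)*k(5) = (-3*8)*(3 + 5² - 1*5) = -24*(3 + 25 - 5) = -24*23 = -552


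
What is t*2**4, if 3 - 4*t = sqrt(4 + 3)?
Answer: 12 - 4*sqrt(7) ≈ 1.4170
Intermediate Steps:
t = 3/4 - sqrt(7)/4 (t = 3/4 - sqrt(4 + 3)/4 = 3/4 - sqrt(7)/4 ≈ 0.088562)
t*2**4 = (3/4 - sqrt(7)/4)*2**4 = (3/4 - sqrt(7)/4)*16 = 12 - 4*sqrt(7)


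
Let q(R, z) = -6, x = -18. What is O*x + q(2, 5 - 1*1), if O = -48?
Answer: 858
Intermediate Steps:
O*x + q(2, 5 - 1*1) = -48*(-18) - 6 = 864 - 6 = 858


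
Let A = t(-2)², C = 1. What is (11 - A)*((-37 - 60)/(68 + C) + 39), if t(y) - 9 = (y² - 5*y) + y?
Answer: -1115420/69 ≈ -16166.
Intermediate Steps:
t(y) = 9 + y² - 4*y (t(y) = 9 + ((y² - 5*y) + y) = 9 + (y² - 4*y) = 9 + y² - 4*y)
A = 441 (A = (9 + (-2)² - 4*(-2))² = (9 + 4 + 8)² = 21² = 441)
(11 - A)*((-37 - 60)/(68 + C) + 39) = (11 - 1*441)*((-37 - 60)/(68 + 1) + 39) = (11 - 441)*(-97/69 + 39) = -430*(-97*1/69 + 39) = -430*(-97/69 + 39) = -430*2594/69 = -1115420/69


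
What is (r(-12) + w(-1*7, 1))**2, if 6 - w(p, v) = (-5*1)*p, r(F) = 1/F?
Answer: 121801/144 ≈ 845.84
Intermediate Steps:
w(p, v) = 6 + 5*p (w(p, v) = 6 - (-5*1)*p = 6 - (-5)*p = 6 + 5*p)
(r(-12) + w(-1*7, 1))**2 = (1/(-12) + (6 + 5*(-1*7)))**2 = (-1/12 + (6 + 5*(-7)))**2 = (-1/12 + (6 - 35))**2 = (-1/12 - 29)**2 = (-349/12)**2 = 121801/144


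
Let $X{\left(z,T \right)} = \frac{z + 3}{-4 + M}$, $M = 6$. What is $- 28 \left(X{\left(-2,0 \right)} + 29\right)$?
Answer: $-826$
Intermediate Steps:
$X{\left(z,T \right)} = \frac{3}{2} + \frac{z}{2}$ ($X{\left(z,T \right)} = \frac{z + 3}{-4 + 6} = \frac{3 + z}{2} = \left(3 + z\right) \frac{1}{2} = \frac{3}{2} + \frac{z}{2}$)
$- 28 \left(X{\left(-2,0 \right)} + 29\right) = - 28 \left(\left(\frac{3}{2} + \frac{1}{2} \left(-2\right)\right) + 29\right) = - 28 \left(\left(\frac{3}{2} - 1\right) + 29\right) = - 28 \left(\frac{1}{2} + 29\right) = \left(-28\right) \frac{59}{2} = -826$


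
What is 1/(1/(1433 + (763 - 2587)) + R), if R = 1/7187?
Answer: -2810117/6796 ≈ -413.50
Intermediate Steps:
R = 1/7187 ≈ 0.00013914
1/(1/(1433 + (763 - 2587)) + R) = 1/(1/(1433 + (763 - 2587)) + 1/7187) = 1/(1/(1433 - 1824) + 1/7187) = 1/(1/(-391) + 1/7187) = 1/(-1/391 + 1/7187) = 1/(-6796/2810117) = -2810117/6796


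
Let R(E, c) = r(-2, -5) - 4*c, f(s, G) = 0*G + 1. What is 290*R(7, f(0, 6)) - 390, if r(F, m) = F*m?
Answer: 1350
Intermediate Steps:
f(s, G) = 1 (f(s, G) = 0 + 1 = 1)
R(E, c) = 10 - 4*c (R(E, c) = -2*(-5) - 4*c = 10 - 4*c)
290*R(7, f(0, 6)) - 390 = 290*(10 - 4*1) - 390 = 290*(10 - 4) - 390 = 290*6 - 390 = 1740 - 390 = 1350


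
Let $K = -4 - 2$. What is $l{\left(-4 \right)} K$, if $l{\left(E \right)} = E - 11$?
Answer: $90$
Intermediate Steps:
$l{\left(E \right)} = -11 + E$
$K = -6$ ($K = -4 - 2 = -6$)
$l{\left(-4 \right)} K = \left(-11 - 4\right) \left(-6\right) = \left(-15\right) \left(-6\right) = 90$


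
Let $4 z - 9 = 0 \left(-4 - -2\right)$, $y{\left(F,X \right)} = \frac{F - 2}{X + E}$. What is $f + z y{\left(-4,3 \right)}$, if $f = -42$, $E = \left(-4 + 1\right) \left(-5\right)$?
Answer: $- \frac{171}{4} \approx -42.75$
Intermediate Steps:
$E = 15$ ($E = \left(-3\right) \left(-5\right) = 15$)
$y{\left(F,X \right)} = \frac{-2 + F}{15 + X}$ ($y{\left(F,X \right)} = \frac{F - 2}{X + 15} = \frac{-2 + F}{15 + X}$)
$z = \frac{9}{4}$ ($z = \frac{9}{4} + \frac{0 \left(-4 - -2\right)}{4} = \frac{9}{4} + \frac{0 \left(-4 + 2\right)}{4} = \frac{9}{4} + \frac{0 \left(-2\right)}{4} = \frac{9}{4} + \frac{1}{4} \cdot 0 = \frac{9}{4} + 0 = \frac{9}{4} \approx 2.25$)
$f + z y{\left(-4,3 \right)} = -42 + \frac{9 \frac{-2 - 4}{15 + 3}}{4} = -42 + \frac{9 \cdot \frac{1}{18} \left(-6\right)}{4} = -42 + \frac{9}{4} \left(- \frac{1}{3}\right) = -42 - \frac{3}{4} = - \frac{171}{4}$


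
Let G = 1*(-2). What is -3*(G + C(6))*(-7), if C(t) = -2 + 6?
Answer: 42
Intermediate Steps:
G = -2
C(t) = 4
-3*(G + C(6))*(-7) = -3*(-2 + 4)*(-7) = -3*2*(-7) = -6*(-7) = 42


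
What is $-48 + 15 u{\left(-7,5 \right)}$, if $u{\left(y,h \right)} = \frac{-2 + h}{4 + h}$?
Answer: $-43$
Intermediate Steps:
$u{\left(y,h \right)} = \frac{-2 + h}{4 + h}$
$-48 + 15 u{\left(-7,5 \right)} = -48 + 15 \frac{-2 + 5}{4 + 5} = -48 + 15 \cdot \frac{1}{9} \cdot 3 = -48 + 15 \cdot \frac{1}{3} = -48 + 5 = -43$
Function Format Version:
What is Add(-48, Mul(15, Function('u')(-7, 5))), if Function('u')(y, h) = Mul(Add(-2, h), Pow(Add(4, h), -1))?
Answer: -43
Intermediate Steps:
Function('u')(y, h) = Mul(Pow(Add(4, h), -1), Add(-2, h))
Add(-48, Mul(15, Function('u')(-7, 5))) = Add(-48, Mul(15, Mul(Pow(Add(4, 5), -1), Add(-2, 5)))) = Add(-48, Mul(15, Mul(Pow(9, -1), 3))) = Add(-48, Mul(15, Mul(Rational(1, 9), 3))) = Add(-48, Mul(15, Rational(1, 3))) = Add(-48, 5) = -43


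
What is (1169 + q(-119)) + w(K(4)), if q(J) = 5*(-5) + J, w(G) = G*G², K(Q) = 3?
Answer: 1052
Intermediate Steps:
w(G) = G³
q(J) = -25 + J
(1169 + q(-119)) + w(K(4)) = (1169 + (-25 - 119)) + 3³ = (1169 - 144) + 27 = 1025 + 27 = 1052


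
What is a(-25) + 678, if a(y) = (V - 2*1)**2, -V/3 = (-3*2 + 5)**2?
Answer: 703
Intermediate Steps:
V = -3 (V = -3*(-3*2 + 5)**2 = -3*(-6 + 5)**2 = -3*(-1)**2 = -3*1 = -3)
a(y) = 25 (a(y) = (-3 - 2*1)**2 = (-3 - 2)**2 = (-5)**2 = 25)
a(-25) + 678 = 25 + 678 = 703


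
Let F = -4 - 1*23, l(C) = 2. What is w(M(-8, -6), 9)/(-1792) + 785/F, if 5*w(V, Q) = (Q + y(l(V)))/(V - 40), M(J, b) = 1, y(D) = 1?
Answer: -9143671/314496 ≈ -29.074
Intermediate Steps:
F = -27 (F = -4 - 23 = -27)
w(V, Q) = (1 + Q)/(5*(-40 + V)) (w(V, Q) = ((Q + 1)/(V - 40))/5 = ((1 + Q)/(-40 + V))/5 = (1 + Q)/(5*(-40 + V)))
w(M(-8, -6), 9)/(-1792) + 785/F = ((1 + 9)/(5*(-40 + 1)))/(-1792) + 785/(-27) = ((1/5)*10/(-39))*(-1/1792) + 785*(-1/27) = ((1/5)*(-1/39)*10)*(-1/1792) - 785/27 = -2/39*(-1/1792) - 785/27 = 1/34944 - 785/27 = -9143671/314496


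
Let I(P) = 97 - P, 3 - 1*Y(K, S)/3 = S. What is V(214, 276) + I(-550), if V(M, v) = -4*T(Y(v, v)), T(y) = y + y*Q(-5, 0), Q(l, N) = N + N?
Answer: 3923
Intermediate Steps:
Y(K, S) = 9 - 3*S
Q(l, N) = 2*N
T(y) = y (T(y) = y + y*(2*0) = y + y*0 = y + 0 = y)
V(M, v) = -36 + 12*v (V(M, v) = -4*(9 - 3*v) = -36 + 12*v)
V(214, 276) + I(-550) = (-36 + 12*276) + (97 - 1*(-550)) = (-36 + 3312) + (97 + 550) = 3276 + 647 = 3923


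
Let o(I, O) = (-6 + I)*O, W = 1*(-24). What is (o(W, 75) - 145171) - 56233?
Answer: -203654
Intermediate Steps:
W = -24
o(I, O) = O*(-6 + I)
(o(W, 75) - 145171) - 56233 = (75*(-6 - 24) - 145171) - 56233 = (75*(-30) - 145171) - 56233 = (-2250 - 145171) - 56233 = -147421 - 56233 = -203654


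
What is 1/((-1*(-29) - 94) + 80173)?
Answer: 1/80108 ≈ 1.2483e-5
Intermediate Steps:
1/((-1*(-29) - 94) + 80173) = 1/((29 - 94) + 80173) = 1/(-65 + 80173) = 1/80108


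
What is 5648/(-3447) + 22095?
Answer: 76155817/3447 ≈ 22093.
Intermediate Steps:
5648/(-3447) + 22095 = 5648*(-1/3447) + 22095 = -5648/3447 + 22095 = 76155817/3447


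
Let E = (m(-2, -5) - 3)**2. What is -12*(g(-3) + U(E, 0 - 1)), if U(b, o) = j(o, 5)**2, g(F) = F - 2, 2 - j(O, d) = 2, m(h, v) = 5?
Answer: 60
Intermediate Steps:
j(O, d) = 0 (j(O, d) = 2 - 1*2 = 2 - 2 = 0)
g(F) = -2 + F
E = 4 (E = (5 - 3)**2 = 2**2 = 4)
U(b, o) = 0 (U(b, o) = 0**2 = 0)
-12*(g(-3) + U(E, 0 - 1)) = -12*((-2 - 3) + 0) = -12*(-5 + 0) = -12*(-5) = 60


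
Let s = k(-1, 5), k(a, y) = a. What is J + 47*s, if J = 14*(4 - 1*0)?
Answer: 9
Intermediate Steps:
s = -1
J = 56 (J = 14*(4 + 0) = 14*4 = 56)
J + 47*s = 56 + 47*(-1) = 56 - 47 = 9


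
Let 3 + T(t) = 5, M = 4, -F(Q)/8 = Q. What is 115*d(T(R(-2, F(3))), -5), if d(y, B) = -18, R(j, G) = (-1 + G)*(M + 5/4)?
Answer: -2070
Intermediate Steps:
F(Q) = -8*Q
R(j, G) = -21/4 + 21*G/4 (R(j, G) = (-1 + G)*(4 + 5/4) = (-1 + G)*(21/4) = -21/4 + 21*G/4)
T(t) = 2 (T(t) = -3 + 5 = 2)
115*d(T(R(-2, F(3))), -5) = 115*(-18) = -2070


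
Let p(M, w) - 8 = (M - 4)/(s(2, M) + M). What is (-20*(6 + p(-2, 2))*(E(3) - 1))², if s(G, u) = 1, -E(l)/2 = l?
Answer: 7840000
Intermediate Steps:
E(l) = -2*l
p(M, w) = 8 + (-4 + M)/(1 + M) (p(M, w) = 8 + (M - 4)/(1 + M) = 8 + (-4 + M)/(1 + M))
(-20*(6 + p(-2, 2))*(E(3) - 1))² = (-20*(6 + (4 + 9*(-2))/(1 - 2))*(-2*3 - 1))² = (-20*(6 + (4 - 18)/(-1))*(-6 - 1))² = (-20*(6 - 1*(-14))*(-7))² = (-20*(6 + 14)*(-7))² = (-400*(-7))² = (-20*(-140))² = 2800² = 7840000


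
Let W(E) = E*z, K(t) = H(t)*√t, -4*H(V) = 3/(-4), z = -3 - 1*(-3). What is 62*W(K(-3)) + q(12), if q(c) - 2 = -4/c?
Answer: 5/3 ≈ 1.6667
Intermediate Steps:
z = 0 (z = -3 + 3 = 0)
H(V) = 3/16 (H(V) = -3/(4*(-4)) = -3*(-1)/(4*4) = -¼*(-¾) = 3/16)
q(c) = 2 - 4/c
K(t) = 3*√t/16
W(E) = 0 (W(E) = E*0 = 0)
62*W(K(-3)) + q(12) = 62*0 + (2 - 4/12) = 0 + (2 - 4*1/12) = 0 + (2 - ⅓) = 0 + 5/3 = 5/3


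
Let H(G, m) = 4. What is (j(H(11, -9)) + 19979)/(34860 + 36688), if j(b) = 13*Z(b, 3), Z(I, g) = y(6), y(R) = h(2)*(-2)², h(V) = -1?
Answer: 19927/71548 ≈ 0.27851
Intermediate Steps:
y(R) = -4 (y(R) = -1*(-2)² = -1*4 = -4)
Z(I, g) = -4
j(b) = -52 (j(b) = 13*(-4) = -52)
(j(H(11, -9)) + 19979)/(34860 + 36688) = (-52 + 19979)/(34860 + 36688) = 19927/71548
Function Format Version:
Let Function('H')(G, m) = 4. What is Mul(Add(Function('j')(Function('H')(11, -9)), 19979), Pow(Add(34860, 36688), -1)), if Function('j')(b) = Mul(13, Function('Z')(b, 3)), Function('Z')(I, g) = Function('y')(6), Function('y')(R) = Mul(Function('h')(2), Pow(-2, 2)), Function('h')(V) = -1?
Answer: Rational(19927, 71548) ≈ 0.27851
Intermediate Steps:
Function('y')(R) = -4 (Function('y')(R) = Mul(-1, Pow(-2, 2)) = Mul(-1, 4) = -4)
Function('Z')(I, g) = -4
Function('j')(b) = -52 (Function('j')(b) = Mul(13, -4) = -52)
Mul(Add(Function('j')(Function('H')(11, -9)), 19979), Pow(Add(34860, 36688), -1)) = Mul(Add(-52, 19979), Pow(Add(34860, 36688), -1)) = Mul(19927, Pow(71548, -1)) = Mul(19927, Rational(1, 71548)) = Rational(19927, 71548)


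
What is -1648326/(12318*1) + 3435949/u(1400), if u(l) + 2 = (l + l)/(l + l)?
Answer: -7054278018/2053 ≈ -3.4361e+6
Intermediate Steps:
u(l) = -1 (u(l) = -2 + (l + l)/(l + l) = -2 + (2*l)/((2*l)) = -2 + (2*l)*(1/(2*l)) = -2 + 1 = -1)
-1648326/(12318*1) + 3435949/u(1400) = -1648326/(12318*1) + 3435949/(-1) = -1648326/12318 + 3435949*(-1) = -1648326*1/12318 - 3435949 = -274721/2053 - 3435949 = -7054278018/2053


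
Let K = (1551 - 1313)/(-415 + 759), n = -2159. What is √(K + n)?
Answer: I*√15962847/86 ≈ 46.458*I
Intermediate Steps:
K = 119/172 (K = 238/344 = 238*(1/344) = 119/172 ≈ 0.69186)
√(K + n) = √(119/172 - 2159) = √(-371229/172) = I*√15962847/86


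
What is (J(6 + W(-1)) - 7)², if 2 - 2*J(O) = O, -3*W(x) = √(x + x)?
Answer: (54 - I*√2)²/36 ≈ 80.944 - 4.2426*I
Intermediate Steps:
W(x) = -√2*√x/3 (W(x) = -√(x + x)/3 = -√2*√x/3)
J(O) = 1 - O/2
(J(6 + W(-1)) - 7)² = ((1 - (6 - √2*√(-1)/3)/2) - 7)² = ((1 - (6 - √2*I/3)/2) - 7)² = ((1 - (6 - I*√2/3)/2) - 7)² = ((1 + (-3 + I*√2/6)) - 7)² = ((-2 + I*√2/6) - 7)² = (-9 + I*√2/6)²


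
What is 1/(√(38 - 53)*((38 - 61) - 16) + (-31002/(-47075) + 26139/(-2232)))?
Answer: -13557677500890600/28136243339065026169 + 47839996091160000*I*√15/28136243339065026169 ≈ -0.00048186 + 0.0065852*I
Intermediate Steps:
1/(√(38 - 53)*((38 - 61) - 16) + (-31002/(-47075) + 26139/(-2232))) = 1/(√(-15)*(-23 - 16) + (-31002*(-1/47075) + 26139*(-1/2232))) = 1/((I*√15)*(-39) + (31002/47075 - 8713/744)) = 1/(-39*I*√15 - 387098987/35023800) = 1/(-387098987/35023800 - 39*I*√15)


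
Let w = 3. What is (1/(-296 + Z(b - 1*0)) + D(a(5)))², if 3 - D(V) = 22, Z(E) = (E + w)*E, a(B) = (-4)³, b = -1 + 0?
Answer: 32069569/88804 ≈ 361.13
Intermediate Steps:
b = -1
a(B) = -64
Z(E) = E*(3 + E) (Z(E) = (E + 3)*E = (3 + E)*E = E*(3 + E))
D(V) = -19 (D(V) = 3 - 1*22 = 3 - 22 = -19)
(1/(-296 + Z(b - 1*0)) + D(a(5)))² = (1/(-296 + (-1 - 1*0)*(3 + (-1 - 1*0))) - 19)² = (1/(-296 + (-1 + 0)*(3 + (-1 + 0))) - 19)² = (1/(-296 - (3 - 1)) - 19)² = (1/(-296 - 1*2) - 19)² = (1/(-296 - 2) - 19)² = (1/(-298) - 19)² = (-1/298 - 19)² = (-5663/298)² = 32069569/88804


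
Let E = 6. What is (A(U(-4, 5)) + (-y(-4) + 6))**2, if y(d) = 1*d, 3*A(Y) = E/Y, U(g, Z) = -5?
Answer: 2304/25 ≈ 92.160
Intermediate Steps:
A(Y) = 2/Y (A(Y) = (6/Y)/3 = 2/Y)
y(d) = d
(A(U(-4, 5)) + (-y(-4) + 6))**2 = (2/(-5) + (-1*(-4) + 6))**2 = (2*(-1/5) + (4 + 6))**2 = (-2/5 + 10)**2 = (48/5)**2 = 2304/25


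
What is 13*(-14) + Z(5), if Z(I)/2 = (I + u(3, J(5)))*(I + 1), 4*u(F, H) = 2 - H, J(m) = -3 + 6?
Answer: -125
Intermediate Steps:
J(m) = 3
u(F, H) = ½ - H/4 (u(F, H) = (2 - H)/4 = ½ - H/4)
Z(I) = 2*(1 + I)*(-¼ + I) (Z(I) = 2*((I + (½ - ¼*3))*(I + 1)) = 2*((I + (½ - ¾))*(1 + I)) = 2*((I - ¼)*(1 + I)) = 2*((-¼ + I)*(1 + I)) = 2*((1 + I)*(-¼ + I)) = 2*(1 + I)*(-¼ + I))
13*(-14) + Z(5) = 13*(-14) + (-½ + 2*5² + (3/2)*5) = -182 + (-½ + 2*25 + 15/2) = -182 + (-½ + 50 + 15/2) = -182 + 57 = -125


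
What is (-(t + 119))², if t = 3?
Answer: 14884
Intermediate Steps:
(-(t + 119))² = (-(3 + 119))² = (-1*122)² = (-122)² = 14884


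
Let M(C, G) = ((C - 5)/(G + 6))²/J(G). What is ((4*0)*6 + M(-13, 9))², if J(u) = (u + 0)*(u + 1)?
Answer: 4/15625 ≈ 0.00025600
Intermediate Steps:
J(u) = u*(1 + u)
M(C, G) = (-5 + C)²/(G*(1 + G)*(6 + G)²) (M(C, G) = ((C - 5)/(G + 6))²/((G*(1 + G))) = ((-5 + C)/(6 + G))²*(1/(G*(1 + G))) = ((-5 + C)²/(6 + G)²)*(1/(G*(1 + G))) = (-5 + C)²/(G*(1 + G)*(6 + G)²))
((4*0)*6 + M(-13, 9))² = ((4*0)*6 + (-5 - 13)²/(9*(1 + 9)*(6 + 9)²))² = (0*6 + (⅑)*(-18)²/(10*15²))² = (0 + (⅑)*(⅒)*324*(1/225))² = (0 + 2/125)² = (2/125)² = 4/15625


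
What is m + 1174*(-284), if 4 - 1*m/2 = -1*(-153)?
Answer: -333714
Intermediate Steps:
m = -298 (m = 8 - (-2)*(-153) = 8 - 2*153 = 8 - 306 = -298)
m + 1174*(-284) = -298 + 1174*(-284) = -298 - 333416 = -333714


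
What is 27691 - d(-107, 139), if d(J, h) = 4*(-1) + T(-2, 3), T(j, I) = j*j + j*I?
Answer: 27697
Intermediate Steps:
T(j, I) = j**2 + I*j
d(J, h) = -6 (d(J, h) = 4*(-1) - 2*(3 - 2) = -4 - 2*1 = -4 - 2 = -6)
27691 - d(-107, 139) = 27691 - 1*(-6) = 27691 + 6 = 27697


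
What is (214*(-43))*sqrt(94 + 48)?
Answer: -9202*sqrt(142) ≈ -1.0965e+5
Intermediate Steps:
(214*(-43))*sqrt(94 + 48) = -9202*sqrt(142)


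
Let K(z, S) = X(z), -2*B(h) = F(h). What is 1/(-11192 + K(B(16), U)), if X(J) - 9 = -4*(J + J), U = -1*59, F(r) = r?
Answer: -1/11119 ≈ -8.9936e-5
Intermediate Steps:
U = -59
B(h) = -h/2
X(J) = 9 - 8*J (X(J) = 9 - 4*(J + J) = 9 - 8*J)
K(z, S) = 9 - 8*z
1/(-11192 + K(B(16), U)) = 1/(-11192 + (9 - (-4)*16)) = 1/(-11192 + (9 - 8*(-8))) = 1/(-11192 + (9 + 64)) = 1/(-11192 + 73) = 1/(-11119) = -1/11119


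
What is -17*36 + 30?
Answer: -582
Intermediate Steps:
-17*36 + 30 = -612 + 30 = -582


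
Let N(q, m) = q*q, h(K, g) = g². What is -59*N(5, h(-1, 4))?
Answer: -1475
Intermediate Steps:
N(q, m) = q²
-59*N(5, h(-1, 4)) = -59*5² = -59*25 = -1475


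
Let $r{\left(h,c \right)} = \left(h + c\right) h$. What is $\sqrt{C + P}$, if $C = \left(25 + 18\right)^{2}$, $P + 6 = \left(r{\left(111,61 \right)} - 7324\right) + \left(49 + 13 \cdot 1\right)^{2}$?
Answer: $\sqrt{17455} \approx 132.12$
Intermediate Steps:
$r{\left(h,c \right)} = h \left(c + h\right)$ ($r{\left(h,c \right)} = \left(c + h\right) h = h \left(c + h\right)$)
$P = 15606$ ($P = -6 - \left(7324 - \left(49 + 13 \cdot 1\right)^{2} - 111 \left(61 + 111\right)\right) = -6 + \left(\left(111 \cdot 172 - 7324\right) + \left(49 + 13\right)^{2}\right) = -6 + \left(\left(19092 - 7324\right) + 62^{2}\right) = -6 + \left(11768 + 3844\right) = -6 + 15612 = 15606$)
$C = 1849$ ($C = 43^{2} = 1849$)
$\sqrt{C + P} = \sqrt{1849 + 15606} = \sqrt{17455}$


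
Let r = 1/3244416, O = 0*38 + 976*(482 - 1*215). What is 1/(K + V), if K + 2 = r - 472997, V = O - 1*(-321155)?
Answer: 3244416/352823751169 ≈ 9.1956e-6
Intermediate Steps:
O = 260592 (O = 0 + 976*(482 - 215) = 0 + 976*267 = 0 + 260592 = 260592)
V = 581747 (V = 260592 - 1*(-321155) = 260592 + 321155 = 581747)
r = 1/3244416 ≈ 3.0822e-7
K = -1534605523583/3244416 (K = -2 + (1/3244416 - 472997) = -2 - 1534599034751/3244416 = -1534605523583/3244416 ≈ -4.7300e+5)
1/(K + V) = 1/(-1534605523583/3244416 + 581747) = 1/(352823751169/3244416) = 3244416/352823751169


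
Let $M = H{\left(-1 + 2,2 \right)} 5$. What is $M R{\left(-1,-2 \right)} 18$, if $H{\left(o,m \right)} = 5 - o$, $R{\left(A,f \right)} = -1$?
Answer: $-360$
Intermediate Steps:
$M = 20$ ($M = \left(5 - \left(-1 + 2\right)\right) 5 = \left(5 - 1\right) 5 = 4 \cdot 5 = 20$)
$M R{\left(-1,-2 \right)} 18 = 20 \left(-1\right) 18 = \left(-20\right) 18 = -360$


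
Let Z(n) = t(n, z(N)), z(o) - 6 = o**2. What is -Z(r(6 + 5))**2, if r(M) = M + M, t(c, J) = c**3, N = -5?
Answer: -113379904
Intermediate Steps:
z(o) = 6 + o**2
r(M) = 2*M
Z(n) = n**3
-Z(r(6 + 5))**2 = -((2*(6 + 5))**3)**2 = -((2*11)**3)**2 = -(22**3)**2 = -1*10648**2 = -1*113379904 = -113379904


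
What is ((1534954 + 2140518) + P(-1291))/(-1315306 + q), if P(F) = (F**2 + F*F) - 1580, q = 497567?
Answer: -7007254/817739 ≈ -8.5691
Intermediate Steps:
P(F) = -1580 + 2*F**2 (P(F) = (F**2 + F**2) - 1580 = 2*F**2 - 1580 = -1580 + 2*F**2)
((1534954 + 2140518) + P(-1291))/(-1315306 + q) = ((1534954 + 2140518) + (-1580 + 2*(-1291)**2))/(-1315306 + 497567) = (3675472 + (-1580 + 2*1666681))/(-817739) = (3675472 + (-1580 + 3333362))*(-1/817739) = (3675472 + 3331782)*(-1/817739) = 7007254*(-1/817739) = -7007254/817739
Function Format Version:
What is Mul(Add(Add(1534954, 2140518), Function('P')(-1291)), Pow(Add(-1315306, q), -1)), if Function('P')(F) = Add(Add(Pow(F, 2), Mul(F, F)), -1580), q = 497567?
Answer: Rational(-7007254, 817739) ≈ -8.5691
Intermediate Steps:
Function('P')(F) = Add(-1580, Mul(2, Pow(F, 2))) (Function('P')(F) = Add(Add(Pow(F, 2), Pow(F, 2)), -1580) = Add(Mul(2, Pow(F, 2)), -1580) = Add(-1580, Mul(2, Pow(F, 2))))
Mul(Add(Add(1534954, 2140518), Function('P')(-1291)), Pow(Add(-1315306, q), -1)) = Mul(Add(Add(1534954, 2140518), Add(-1580, Mul(2, Pow(-1291, 2)))), Pow(Add(-1315306, 497567), -1)) = Mul(Add(3675472, Add(-1580, Mul(2, 1666681))), Pow(-817739, -1)) = Mul(Add(3675472, Add(-1580, 3333362)), Rational(-1, 817739)) = Mul(Add(3675472, 3331782), Rational(-1, 817739)) = Mul(7007254, Rational(-1, 817739)) = Rational(-7007254, 817739)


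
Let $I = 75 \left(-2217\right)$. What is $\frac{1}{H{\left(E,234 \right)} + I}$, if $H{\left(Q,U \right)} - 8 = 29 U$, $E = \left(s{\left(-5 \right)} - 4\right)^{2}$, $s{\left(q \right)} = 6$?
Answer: $- \frac{1}{159481} \approx -6.2703 \cdot 10^{-6}$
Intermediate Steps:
$E = 4$ ($E = \left(6 - 4\right)^{2} = 2^{2} = 4$)
$H{\left(Q,U \right)} = 8 + 29 U$
$I = -166275$
$\frac{1}{H{\left(E,234 \right)} + I} = \frac{1}{\left(8 + 29 \cdot 234\right) - 166275} = \frac{1}{\left(8 + 6786\right) - 166275} = \frac{1}{6794 - 166275} = \frac{1}{-159481} = - \frac{1}{159481}$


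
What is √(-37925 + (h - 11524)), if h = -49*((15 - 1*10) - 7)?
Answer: I*√49351 ≈ 222.15*I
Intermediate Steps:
h = 98 (h = -49*((15 - 10) - 7) = -49*(5 - 7) = -49*(-2) = 98)
√(-37925 + (h - 11524)) = √(-37925 + (98 - 11524)) = √(-37925 - 11426) = √(-49351) = I*√49351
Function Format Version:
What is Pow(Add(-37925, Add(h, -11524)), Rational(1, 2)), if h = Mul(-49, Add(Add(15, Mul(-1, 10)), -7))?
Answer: Mul(I, Pow(49351, Rational(1, 2))) ≈ Mul(222.15, I)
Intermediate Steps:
h = 98 (h = Mul(-49, Add(Add(15, -10), -7)) = Mul(-49, Add(5, -7)) = Mul(-49, -2) = 98)
Pow(Add(-37925, Add(h, -11524)), Rational(1, 2)) = Pow(Add(-37925, Add(98, -11524)), Rational(1, 2)) = Pow(Add(-37925, -11426), Rational(1, 2)) = Pow(-49351, Rational(1, 2)) = Mul(I, Pow(49351, Rational(1, 2)))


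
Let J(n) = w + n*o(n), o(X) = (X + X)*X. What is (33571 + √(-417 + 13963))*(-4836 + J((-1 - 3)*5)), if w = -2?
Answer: -699552498 - 20838*√13546 ≈ -7.0198e+8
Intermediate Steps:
o(X) = 2*X² (o(X) = (2*X)*X = 2*X²)
J(n) = -2 + 2*n³ (J(n) = -2 + n*(2*n²) = -2 + 2*n³)
(33571 + √(-417 + 13963))*(-4836 + J((-1 - 3)*5)) = (33571 + √(-417 + 13963))*(-4836 + (-2 + 2*((-1 - 3)*5)³)) = (33571 + √13546)*(-4836 + (-2 + 2*(-4*5)³)) = (33571 + √13546)*(-4836 + (-2 + 2*(-20)³)) = (33571 + √13546)*(-4836 + (-2 + 2*(-8000))) = (33571 + √13546)*(-4836 + (-2 - 16000)) = (33571 + √13546)*(-4836 - 16002) = (33571 + √13546)*(-20838) = -699552498 - 20838*√13546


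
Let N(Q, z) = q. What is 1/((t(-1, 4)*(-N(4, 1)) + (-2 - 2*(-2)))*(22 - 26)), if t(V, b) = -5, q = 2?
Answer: -1/48 ≈ -0.020833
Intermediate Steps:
N(Q, z) = 2
1/((t(-1, 4)*(-N(4, 1)) + (-2 - 2*(-2)))*(22 - 26)) = 1/((-(-5)*2 + (-2 - 2*(-2)))*(22 - 26)) = 1/((-5*(-2) + (-2 + 4))*(-4)) = 1/((10 + 2)*(-4)) = 1/(12*(-4)) = 1/(-48) = -1/48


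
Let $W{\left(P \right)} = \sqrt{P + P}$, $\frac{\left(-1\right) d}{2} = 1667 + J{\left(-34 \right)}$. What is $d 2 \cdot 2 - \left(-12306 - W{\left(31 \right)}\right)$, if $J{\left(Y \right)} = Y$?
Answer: $-758 + \sqrt{62} \approx -750.13$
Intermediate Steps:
$d = -3266$ ($d = - 2 \left(1667 - 34\right) = \left(-2\right) 1633 = -3266$)
$W{\left(P \right)} = \sqrt{2} \sqrt{P}$ ($W{\left(P \right)} = \sqrt{2 P} = \sqrt{2} \sqrt{P}$)
$d 2 \cdot 2 - \left(-12306 - W{\left(31 \right)}\right) = - 3266 \cdot 2 \cdot 2 - \left(-12306 - \sqrt{2} \sqrt{31}\right) = \left(-3266\right) 4 - \left(-12306 - \sqrt{62}\right) = -13064 + \left(12306 + \sqrt{62}\right) = -758 + \sqrt{62}$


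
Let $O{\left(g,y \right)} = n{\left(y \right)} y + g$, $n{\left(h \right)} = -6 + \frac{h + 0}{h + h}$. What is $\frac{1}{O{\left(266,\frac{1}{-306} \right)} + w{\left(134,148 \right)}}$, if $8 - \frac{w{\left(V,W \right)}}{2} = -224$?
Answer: $\frac{612}{446771} \approx 0.0013698$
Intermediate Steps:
$n{\left(h \right)} = - \frac{11}{2}$ ($n{\left(h \right)} = -6 + \frac{h}{2 h} = -6 + h \frac{1}{2 h} = -6 + \frac{1}{2} = - \frac{11}{2}$)
$w{\left(V,W \right)} = 464$ ($w{\left(V,W \right)} = 16 - -448 = 16 + 448 = 464$)
$O{\left(g,y \right)} = g - \frac{11 y}{2}$ ($O{\left(g,y \right)} = - \frac{11 y}{2} + g = g - \frac{11 y}{2}$)
$\frac{1}{O{\left(266,\frac{1}{-306} \right)} + w{\left(134,148 \right)}} = \frac{1}{\left(266 - \frac{11}{2 \left(-306\right)}\right) + 464} = \frac{1}{\left(266 - - \frac{11}{612}\right) + 464} = \frac{1}{\left(266 + \frac{11}{612}\right) + 464} = \frac{1}{\frac{162803}{612} + 464} = \frac{1}{\frac{446771}{612}} = \frac{612}{446771}$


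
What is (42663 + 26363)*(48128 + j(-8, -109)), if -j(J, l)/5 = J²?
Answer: 3299995008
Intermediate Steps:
j(J, l) = -5*J²
(42663 + 26363)*(48128 + j(-8, -109)) = (42663 + 26363)*(48128 - 5*(-8)²) = 69026*(48128 - 5*64) = 69026*(48128 - 320) = 69026*47808 = 3299995008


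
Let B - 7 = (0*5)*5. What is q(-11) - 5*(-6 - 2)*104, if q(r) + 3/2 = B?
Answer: 8331/2 ≈ 4165.5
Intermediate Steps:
B = 7 (B = 7 + (0*5)*5 = 7 + 0*5 = 7 + 0 = 7)
q(r) = 11/2 (q(r) = -3/2 + 7 = 11/2)
q(-11) - 5*(-6 - 2)*104 = 11/2 - 5*(-6 - 2)*104 = 11/2 - 5*(-8)*104 = 11/2 + 40*104 = 11/2 + 4160 = 8331/2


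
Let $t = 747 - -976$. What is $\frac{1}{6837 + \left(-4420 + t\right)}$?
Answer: $\frac{1}{4140} \approx 0.00024155$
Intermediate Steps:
$t = 1723$ ($t = 747 + 976 = 1723$)
$\frac{1}{6837 + \left(-4420 + t\right)} = \frac{1}{6837 + \left(-4420 + 1723\right)} = \frac{1}{6837 - 2697} = \frac{1}{4140}$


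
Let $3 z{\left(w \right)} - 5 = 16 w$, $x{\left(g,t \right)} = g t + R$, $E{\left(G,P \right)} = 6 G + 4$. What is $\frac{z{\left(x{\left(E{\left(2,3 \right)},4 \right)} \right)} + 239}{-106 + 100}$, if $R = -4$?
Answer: $- \frac{841}{9} \approx -93.444$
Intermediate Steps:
$E{\left(G,P \right)} = 4 + 6 G$
$x{\left(g,t \right)} = -4 + g t$ ($x{\left(g,t \right)} = g t - 4 = -4 + g t$)
$z{\left(w \right)} = \frac{5}{3} + \frac{16 w}{3}$
$\frac{z{\left(x{\left(E{\left(2,3 \right)},4 \right)} \right)} + 239}{-106 + 100} = \frac{\left(\frac{5}{3} + \frac{16 \left(-4 + \left(4 + 6 \cdot 2\right) 4\right)}{3}\right) + 239}{-106 + 100} = \frac{\left(\frac{5}{3} + \frac{16 \left(-4 + \left(4 + 12\right) 4\right)}{3}\right) + 239}{-6} = \left(\left(\frac{5}{3} + \frac{16 \left(-4 + 16 \cdot 4\right)}{3}\right) + 239\right) \left(- \frac{1}{6}\right) = \left(\left(\frac{5}{3} + \frac{16 \left(-4 + 64\right)}{3}\right) + 239\right) \left(- \frac{1}{6}\right) = \left(\left(\frac{5}{3} + \frac{16}{3} \cdot 60\right) + 239\right) \left(- \frac{1}{6}\right) = \left(\left(\frac{5}{3} + 320\right) + 239\right) \left(- \frac{1}{6}\right) = \left(\frac{965}{3} + 239\right) \left(- \frac{1}{6}\right) = \frac{1682}{3} \left(- \frac{1}{6}\right) = - \frac{841}{9}$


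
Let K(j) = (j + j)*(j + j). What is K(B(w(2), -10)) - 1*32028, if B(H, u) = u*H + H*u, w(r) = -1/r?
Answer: -31628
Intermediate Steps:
B(H, u) = 2*H*u (B(H, u) = H*u + H*u = 2*H*u)
K(j) = 4*j**2 (K(j) = (2*j)*(2*j) = 4*j**2)
K(B(w(2), -10)) - 1*32028 = 4*(2*(-1/2)*(-10))**2 - 1*32028 = 4*(2*(-1*1/2)*(-10))**2 - 32028 = 4*(2*(-1/2)*(-10))**2 - 32028 = 4*10**2 - 32028 = 4*100 - 32028 = 400 - 32028 = -31628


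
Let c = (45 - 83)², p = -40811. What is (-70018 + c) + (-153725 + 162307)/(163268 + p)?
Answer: -8397357736/122457 ≈ -68574.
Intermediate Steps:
c = 1444 (c = (-38)² = 1444)
(-70018 + c) + (-153725 + 162307)/(163268 + p) = (-70018 + 1444) + (-153725 + 162307)/(163268 - 40811) = -68574 + 8582/122457 = -8397357736/122457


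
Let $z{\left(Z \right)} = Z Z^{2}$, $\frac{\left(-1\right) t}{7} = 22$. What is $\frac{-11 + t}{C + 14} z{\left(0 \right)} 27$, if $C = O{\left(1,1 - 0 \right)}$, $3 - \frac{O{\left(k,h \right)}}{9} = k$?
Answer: $0$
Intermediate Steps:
$t = -154$ ($t = \left(-7\right) 22 = -154$)
$O{\left(k,h \right)} = 27 - 9 k$
$C = 18$ ($C = 27 - 9 = 18$)
$z{\left(Z \right)} = Z^{3}$
$\frac{-11 + t}{C + 14} z{\left(0 \right)} 27 = \frac{-11 - 154}{18 + 14} \cdot 0^{3} \cdot 27 = - \frac{165}{32} \cdot 0 \cdot 27 = \left(-165\right) \frac{1}{32} \cdot 0 \cdot 27 = \left(- \frac{165}{32}\right) 0 \cdot 27 = 0 \cdot 27 = 0$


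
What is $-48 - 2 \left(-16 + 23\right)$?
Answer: $-62$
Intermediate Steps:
$-48 - 2 \left(-16 + 23\right) = -48 - 14 = -62$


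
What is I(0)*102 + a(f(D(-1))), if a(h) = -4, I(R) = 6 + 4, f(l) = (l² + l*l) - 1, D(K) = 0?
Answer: 1016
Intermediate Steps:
f(l) = -1 + 2*l² (f(l) = (l² + l²) - 1 = 2*l² - 1 = -1 + 2*l²)
I(R) = 10
I(0)*102 + a(f(D(-1))) = 10*102 - 4 = 1020 - 4 = 1016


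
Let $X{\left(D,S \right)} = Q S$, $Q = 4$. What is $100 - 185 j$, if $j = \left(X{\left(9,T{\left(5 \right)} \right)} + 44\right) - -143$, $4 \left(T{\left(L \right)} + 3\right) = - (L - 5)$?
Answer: $-32275$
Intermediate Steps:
$T{\left(L \right)} = - \frac{7}{4} - \frac{L}{4}$ ($T{\left(L \right)} = -3 + \frac{\left(-1\right) \left(L - 5\right)}{4} = -3 + \frac{\left(-1\right) \left(-5 + L\right)}{4} = -3 + \frac{5 - L}{4} = -3 - \left(- \frac{5}{4} + \frac{L}{4}\right) = - \frac{7}{4} - \frac{L}{4}$)
$X{\left(D,S \right)} = 4 S$
$j = 175$ ($j = \left(4 \left(- \frac{7}{4} - \frac{5}{4}\right) + 44\right) - -143 = \left(4 \left(- \frac{7}{4} - \frac{5}{4}\right) + 44\right) + 143 = \left(4 \left(-3\right) + 44\right) + 143 = \left(-12 + 44\right) + 143 = 32 + 143 = 175$)
$100 - 185 j = 100 - 32375 = -32275$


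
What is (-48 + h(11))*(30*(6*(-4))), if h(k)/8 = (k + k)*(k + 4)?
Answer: -1866240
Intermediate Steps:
h(k) = 16*k*(4 + k) (h(k) = 8*((k + k)*(k + 4)) = 8*((2*k)*(4 + k)) = 8*(2*k*(4 + k)) = 16*k*(4 + k))
(-48 + h(11))*(30*(6*(-4))) = (-48 + 16*11*(4 + 11))*(30*(6*(-4))) = (-48 + 16*11*15)*(30*(-24)) = (-48 + 2640)*(-720) = 2592*(-720) = -1866240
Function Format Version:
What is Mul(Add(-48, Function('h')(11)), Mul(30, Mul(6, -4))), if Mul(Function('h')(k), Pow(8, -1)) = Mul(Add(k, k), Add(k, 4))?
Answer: -1866240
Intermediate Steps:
Function('h')(k) = Mul(16, k, Add(4, k)) (Function('h')(k) = Mul(8, Mul(Add(k, k), Add(k, 4))) = Mul(8, Mul(Mul(2, k), Add(4, k))) = Mul(8, Mul(2, k, Add(4, k))) = Mul(16, k, Add(4, k)))
Mul(Add(-48, Function('h')(11)), Mul(30, Mul(6, -4))) = Mul(Add(-48, Mul(16, 11, Add(4, 11))), Mul(30, Mul(6, -4))) = Mul(Add(-48, Mul(16, 11, 15)), Mul(30, -24)) = Mul(Add(-48, 2640), -720) = Mul(2592, -720) = -1866240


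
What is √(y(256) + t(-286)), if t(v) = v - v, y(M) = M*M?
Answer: 256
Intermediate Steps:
y(M) = M²
t(v) = 0
√(y(256) + t(-286)) = √(256² + 0) = √(65536 + 0) = √65536 = 256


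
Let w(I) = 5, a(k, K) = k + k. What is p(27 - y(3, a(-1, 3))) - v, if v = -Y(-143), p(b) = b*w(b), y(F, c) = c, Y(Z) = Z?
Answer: 2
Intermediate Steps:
a(k, K) = 2*k
p(b) = 5*b (p(b) = b*5 = 5*b)
v = 143 (v = -1*(-143) = 143)
p(27 - y(3, a(-1, 3))) - v = 5*(27 - 2*(-1)) - 1*143 = 5*(27 - 1*(-2)) - 143 = 5*(27 + 2) - 143 = 5*29 - 143 = 145 - 143 = 2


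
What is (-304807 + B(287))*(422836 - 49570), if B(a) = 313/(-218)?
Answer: -12401434189287/109 ≈ -1.1377e+11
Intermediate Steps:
B(a) = -313/218 (B(a) = 313*(-1/218) = -313/218)
(-304807 + B(287))*(422836 - 49570) = (-304807 - 313/218)*(422836 - 49570) = -66448239/218*373266 = -12401434189287/109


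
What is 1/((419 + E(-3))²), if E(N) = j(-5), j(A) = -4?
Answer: 1/172225 ≈ 5.8064e-6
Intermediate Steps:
E(N) = -4
1/((419 + E(-3))²) = 1/((419 - 4)²) = 1/(415²) = 1/172225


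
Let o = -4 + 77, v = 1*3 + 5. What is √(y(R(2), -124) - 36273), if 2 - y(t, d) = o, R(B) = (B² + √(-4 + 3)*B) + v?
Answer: 2*I*√9086 ≈ 190.64*I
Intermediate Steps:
v = 8 (v = 3 + 5 = 8)
o = 73
R(B) = 8 + B² + I*B (R(B) = (B² + √(-4 + 3)*B) + 8 = (B² + √(-1)*B) + 8 = (B² + I*B) + 8 = 8 + B² + I*B)
y(t, d) = -71 (y(t, d) = 2 - 1*73 = 2 - 73 = -71)
√(y(R(2), -124) - 36273) = √(-71 - 36273) = √(-36344) = 2*I*√9086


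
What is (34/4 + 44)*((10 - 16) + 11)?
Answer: 525/2 ≈ 262.50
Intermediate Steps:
(34/4 + 44)*((10 - 16) + 11) = (34*(¼) + 44)*(-6 + 11) = (17/2 + 44)*5 = (105/2)*5 = 525/2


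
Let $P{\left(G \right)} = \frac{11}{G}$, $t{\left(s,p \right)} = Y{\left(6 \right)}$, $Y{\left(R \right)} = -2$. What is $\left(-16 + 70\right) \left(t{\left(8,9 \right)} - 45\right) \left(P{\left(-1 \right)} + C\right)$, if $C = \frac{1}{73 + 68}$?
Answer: $27900$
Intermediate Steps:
$t{\left(s,p \right)} = -2$
$C = \frac{1}{141} \approx 0.0070922$
$\left(-16 + 70\right) \left(t{\left(8,9 \right)} - 45\right) \left(P{\left(-1 \right)} + C\right) = \left(-16 + 70\right) \left(-2 - 45\right) \left(\frac{11}{-1} + \frac{1}{141}\right) = 54 \left(-47\right) \left(11 \left(-1\right) + \frac{1}{141}\right) = - 2538 \left(-11 + \frac{1}{141}\right) = \left(-2538\right) \left(- \frac{1550}{141}\right) = 27900$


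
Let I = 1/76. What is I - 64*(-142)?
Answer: 690689/76 ≈ 9088.0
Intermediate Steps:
I = 1/76 ≈ 0.013158
I - 64*(-142) = 1/76 - 64*(-142) = 1/76 + 9088 = 690689/76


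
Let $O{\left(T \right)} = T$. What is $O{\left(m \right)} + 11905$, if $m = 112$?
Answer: $12017$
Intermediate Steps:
$O{\left(m \right)} + 11905 = 112 + 11905 = 12017$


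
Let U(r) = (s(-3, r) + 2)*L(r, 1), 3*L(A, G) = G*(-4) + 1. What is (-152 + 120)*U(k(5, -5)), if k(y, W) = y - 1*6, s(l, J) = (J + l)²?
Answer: 576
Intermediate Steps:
L(A, G) = ⅓ - 4*G/3 (L(A, G) = (G*(-4) + 1)/3 = (-4*G + 1)/3 = (1 - 4*G)/3 = ⅓ - 4*G/3)
k(y, W) = -6 + y (k(y, W) = y - 6 = -6 + y)
U(r) = -2 - (-3 + r)² (U(r) = ((r - 3)² + 2)*(⅓ - 4/3*1) = ((-3 + r)² + 2)*(⅓ - 4/3) = (2 + (-3 + r)²)*(-1) = -2 - (-3 + r)²)
(-152 + 120)*U(k(5, -5)) = (-152 + 120)*(-2 - (-3 + (-6 + 5))²) = -32*(-2 - (-3 - 1)²) = -32*(-2 - 1*(-4)²) = -32*(-2 - 1*16) = -32*(-2 - 16) = -32*(-18) = 576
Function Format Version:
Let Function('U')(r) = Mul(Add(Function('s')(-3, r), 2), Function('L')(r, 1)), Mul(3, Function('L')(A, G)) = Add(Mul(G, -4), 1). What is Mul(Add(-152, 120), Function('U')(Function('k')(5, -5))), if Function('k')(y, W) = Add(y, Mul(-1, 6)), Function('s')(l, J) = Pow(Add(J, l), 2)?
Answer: 576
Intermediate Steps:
Function('L')(A, G) = Add(Rational(1, 3), Mul(Rational(-4, 3), G)) (Function('L')(A, G) = Mul(Rational(1, 3), Add(Mul(G, -4), 1)) = Mul(Rational(1, 3), Add(Mul(-4, G), 1)) = Mul(Rational(1, 3), Add(1, Mul(-4, G))) = Add(Rational(1, 3), Mul(Rational(-4, 3), G)))
Function('k')(y, W) = Add(-6, y) (Function('k')(y, W) = Add(y, -6) = Add(-6, y))
Function('U')(r) = Add(-2, Mul(-1, Pow(Add(-3, r), 2))) (Function('U')(r) = Mul(Add(Pow(Add(r, -3), 2), 2), Add(Rational(1, 3), Mul(Rational(-4, 3), 1))) = Mul(Add(Pow(Add(-3, r), 2), 2), Add(Rational(1, 3), Rational(-4, 3))) = Mul(Add(2, Pow(Add(-3, r), 2)), -1) = Add(-2, Mul(-1, Pow(Add(-3, r), 2))))
Mul(Add(-152, 120), Function('U')(Function('k')(5, -5))) = Mul(Add(-152, 120), Add(-2, Mul(-1, Pow(Add(-3, Add(-6, 5)), 2)))) = Mul(-32, Add(-2, Mul(-1, Pow(Add(-3, -1), 2)))) = Mul(-32, Add(-2, Mul(-1, Pow(-4, 2)))) = Mul(-32, Add(-2, Mul(-1, 16))) = Mul(-32, Add(-2, -16)) = Mul(-32, -18) = 576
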